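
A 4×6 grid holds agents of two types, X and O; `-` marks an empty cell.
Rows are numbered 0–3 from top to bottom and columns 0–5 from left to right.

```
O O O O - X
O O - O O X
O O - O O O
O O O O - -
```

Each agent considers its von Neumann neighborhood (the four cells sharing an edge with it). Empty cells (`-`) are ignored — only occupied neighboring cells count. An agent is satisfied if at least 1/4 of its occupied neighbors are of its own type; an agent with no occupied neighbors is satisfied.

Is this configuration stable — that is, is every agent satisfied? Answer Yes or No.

Yes

(0,0)O 2/2 satisfied
(0,1)O 3/3 satisfied
(0,2)O 2/2 satisfied
(0,3)O 2/2 satisfied
(0,5)X 1/1 satisfied
(1,0)O 3/3 satisfied
(1,1)O 3/3 satisfied
(1,3)O 3/3 satisfied
(1,4)O 2/3 satisfied
(1,5)X 1/3 satisfied
(2,0)O 3/3 satisfied
(2,1)O 3/3 satisfied
(2,3)O 3/3 satisfied
(2,4)O 3/3 satisfied
(2,5)O 1/2 satisfied
(3,0)O 2/2 satisfied
(3,1)O 3/3 satisfied
(3,2)O 2/2 satisfied
(3,3)O 2/2 satisfied
All meet the threshold, so the configuration is stable.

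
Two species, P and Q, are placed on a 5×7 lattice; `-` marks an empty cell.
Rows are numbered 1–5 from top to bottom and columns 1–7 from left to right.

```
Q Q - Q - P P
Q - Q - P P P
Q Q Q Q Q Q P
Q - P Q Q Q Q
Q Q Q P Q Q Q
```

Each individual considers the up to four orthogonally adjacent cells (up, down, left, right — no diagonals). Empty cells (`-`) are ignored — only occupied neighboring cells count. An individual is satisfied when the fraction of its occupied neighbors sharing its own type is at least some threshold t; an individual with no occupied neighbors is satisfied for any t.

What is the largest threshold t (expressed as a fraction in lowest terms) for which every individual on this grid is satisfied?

(1,1)Q 2/2
(1,2)Q 1/1
(1,4)Q — no occupied neighbors
(1,6)P 2/2
(1,7)P 2/2
(2,1)Q 2/2
(2,3)Q 1/1
(2,5)P 1/2
(2,6)P 3/4
(2,7)P 3/3
(3,1)Q 3/3
(3,2)Q 2/2
(3,3)Q 3/4
(3,4)Q 3/3
(3,5)Q 3/4
(3,6)Q 2/4
(3,7)P 1/3
(4,1)Q 2/2
(4,3)P 0/3
(4,4)Q 2/4
(4,5)Q 4/4
(4,6)Q 4/4
(4,7)Q 2/3
(5,1)Q 2/2
(5,2)Q 2/2
(5,3)Q 1/3
(5,4)P 0/3
(5,5)Q 2/3
(5,6)Q 3/3
(5,7)Q 2/2
The smallest same-type fraction is 0/3 at (4,3), which reduces to 0/1. Any threshold above that leaves this individual unsatisfied.

0/1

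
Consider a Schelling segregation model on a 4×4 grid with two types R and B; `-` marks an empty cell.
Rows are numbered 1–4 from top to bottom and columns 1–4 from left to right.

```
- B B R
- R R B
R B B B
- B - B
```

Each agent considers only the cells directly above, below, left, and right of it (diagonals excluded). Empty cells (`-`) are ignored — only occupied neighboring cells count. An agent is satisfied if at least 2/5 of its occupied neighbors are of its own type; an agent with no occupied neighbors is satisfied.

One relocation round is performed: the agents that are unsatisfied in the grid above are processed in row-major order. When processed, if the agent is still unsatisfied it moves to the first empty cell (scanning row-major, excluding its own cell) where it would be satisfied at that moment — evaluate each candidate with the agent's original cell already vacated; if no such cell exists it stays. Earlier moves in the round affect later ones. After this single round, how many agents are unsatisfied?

0

Initially unsatisfied (in order): (1,3), (1,4), (2,2), (2,3), (2,4), (3,1).
  (1,3) → (1,1).
  (1,4) → (1,3).
  (2,2) → (1,4).
  (2,3) → (2,1).
  (2,4): now satisfied by earlier moves; stays.
  (3,1): now satisfied by earlier moves; stays.
Resulting grid:
B B R R
R - - B
R B B B
- B - B
All satisfied now.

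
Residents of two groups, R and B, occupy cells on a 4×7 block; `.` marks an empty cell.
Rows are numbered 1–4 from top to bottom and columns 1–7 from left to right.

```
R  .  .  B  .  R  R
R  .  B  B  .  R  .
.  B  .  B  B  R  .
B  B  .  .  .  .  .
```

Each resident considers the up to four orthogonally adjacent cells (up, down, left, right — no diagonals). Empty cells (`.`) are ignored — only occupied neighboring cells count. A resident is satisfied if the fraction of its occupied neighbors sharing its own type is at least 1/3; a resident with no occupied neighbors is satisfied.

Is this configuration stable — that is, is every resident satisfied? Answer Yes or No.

Yes

Row 1: (1,1)R 1/1 ✓ · (1,4)B 1/1 ✓ · (1,6)R 2/2 ✓ · (1,7)R 1/1 ✓
Row 2: (2,1)R 1/1 ✓ · (2,3)B 1/1 ✓ · (2,4)B 3/3 ✓ · (2,6)R 2/2 ✓
Row 3: (3,2)B 1/1 ✓ · (3,4)B 2/2 ✓ · (3,5)B 1/2 ✓ · (3,6)R 1/2 ✓
Row 4: (4,1)B 1/1 ✓ · (4,2)B 2/2 ✓
All meet the threshold, so the configuration is stable.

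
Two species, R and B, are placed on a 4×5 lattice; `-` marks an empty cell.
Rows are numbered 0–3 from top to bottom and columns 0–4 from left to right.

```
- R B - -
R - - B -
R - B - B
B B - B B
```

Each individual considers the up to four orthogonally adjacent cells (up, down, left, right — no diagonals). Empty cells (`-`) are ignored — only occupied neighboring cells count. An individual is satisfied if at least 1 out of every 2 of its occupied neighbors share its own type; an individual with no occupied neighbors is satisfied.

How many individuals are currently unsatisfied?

2

Row 0: (0,1)R 0/1 ✗ · (0,2)B 0/1 ✗
Row 1: (1,0)R 1/1 ✓ · (1,3)B 0/0 ✓
Row 2: (2,0)R 1/2 ✓ · (2,2)B 0/0 ✓ · (2,4)B 1/1 ✓
Row 3: (3,0)B 1/2 ✓ · (3,1)B 1/1 ✓ · (3,3)B 1/1 ✓ · (3,4)B 2/2 ✓
Unsatisfied: (0,1), (0,2) — 2 in total.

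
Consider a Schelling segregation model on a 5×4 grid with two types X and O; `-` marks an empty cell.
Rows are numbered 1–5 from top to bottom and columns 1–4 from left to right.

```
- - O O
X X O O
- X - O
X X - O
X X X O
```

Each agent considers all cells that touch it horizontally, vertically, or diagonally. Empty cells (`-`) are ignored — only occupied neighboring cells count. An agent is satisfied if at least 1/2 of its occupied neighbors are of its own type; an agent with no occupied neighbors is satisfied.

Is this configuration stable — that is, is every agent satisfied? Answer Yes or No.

Yes

Row 1: (1,3)O 3/4 ✓ · (1,4)O 3/3 ✓
Row 2: (2,1)X 2/2 ✓ · (2,2)X 2/4 ✓ · (2,3)O 4/6 ✓ · (2,4)O 4/4 ✓
Row 3: (3,2)X 4/5 ✓ · (3,4)O 3/3 ✓
Row 4: (4,1)X 4/4 ✓ · (4,2)X 5/5 ✓ · (4,4)O 2/3 ✓
Row 5: (5,1)X 3/3 ✓ · (5,2)X 4/4 ✓ · (5,3)X 2/4 ✓ · (5,4)O 1/2 ✓
All meet the threshold, so the configuration is stable.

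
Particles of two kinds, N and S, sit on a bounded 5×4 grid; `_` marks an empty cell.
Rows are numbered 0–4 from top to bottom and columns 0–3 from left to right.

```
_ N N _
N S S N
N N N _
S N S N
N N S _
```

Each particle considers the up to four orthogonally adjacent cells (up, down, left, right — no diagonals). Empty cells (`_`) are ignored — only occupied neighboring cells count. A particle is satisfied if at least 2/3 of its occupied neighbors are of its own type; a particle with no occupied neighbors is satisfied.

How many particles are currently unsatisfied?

13

Row 0: (0,1)N 1/2 ✗ · (0,2)N 1/2 ✗
Row 1: (1,0)N 1/2 ✗ · (1,1)S 1/4 ✗ · (1,2)S 1/4 ✗ · (1,3)N 0/1 ✗
Row 2: (2,0)N 2/3 ✓ · (2,1)N 3/4 ✓ · (2,2)N 1/3 ✗
Row 3: (3,0)S 0/3 ✗ · (3,1)N 2/4 ✗ · (3,2)S 1/4 ✗ · (3,3)N 0/1 ✗
Row 4: (4,0)N 1/2 ✗ · (4,1)N 2/3 ✓ · (4,2)S 1/2 ✗
Unsatisfied: (0,1), (0,2), (1,0), (1,1), (1,2), (1,3), (2,2), (3,0), (3,1), (3,2), (3,3), (4,0), (4,2) — 13 in total.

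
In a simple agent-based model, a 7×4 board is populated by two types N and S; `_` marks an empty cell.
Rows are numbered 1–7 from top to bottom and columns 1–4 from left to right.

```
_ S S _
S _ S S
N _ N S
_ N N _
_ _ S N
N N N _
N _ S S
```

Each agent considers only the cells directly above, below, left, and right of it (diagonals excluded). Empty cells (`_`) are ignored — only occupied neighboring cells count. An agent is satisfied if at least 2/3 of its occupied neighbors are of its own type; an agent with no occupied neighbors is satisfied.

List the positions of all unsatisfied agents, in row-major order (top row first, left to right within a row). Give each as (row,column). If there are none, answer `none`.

(2,1), (3,1), (3,3), (3,4), (5,3), (5,4), (6,3), (7,3)

(1,2)S 1/1 ✓
(1,3)S 2/2 ✓
(2,1)S 0/1 ✗
(2,3)S 2/3 ✓
(2,4)S 2/2 ✓
(3,1)N 0/1 ✗
(3,3)N 1/3 ✗
(3,4)S 1/2 ✗
(4,2)N 1/1 ✓
(4,3)N 2/3 ✓
(5,3)S 0/3 ✗
(5,4)N 0/1 ✗
(6,1)N 2/2 ✓
(6,2)N 2/2 ✓
(6,3)N 1/3 ✗
(7,1)N 1/1 ✓
(7,3)S 1/2 ✗
(7,4)S 1/1 ✓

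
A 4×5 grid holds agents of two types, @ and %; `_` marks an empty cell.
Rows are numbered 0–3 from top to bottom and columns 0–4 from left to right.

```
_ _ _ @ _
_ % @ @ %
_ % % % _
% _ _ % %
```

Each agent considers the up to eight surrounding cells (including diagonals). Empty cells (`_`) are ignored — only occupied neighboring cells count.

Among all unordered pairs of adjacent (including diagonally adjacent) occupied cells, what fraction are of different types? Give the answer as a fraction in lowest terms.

Scan each occupied cell's neighbors to the right and below (and the two forward diagonals) so each pair is counted once.
From row 0: 1 unlike of 3 pairs (running 1/3).
From row 1: 7 unlike of 11 pairs (running 8/14).
From row 2: 0 unlike of 6 pairs (running 8/20).
From row 3: 0 unlike of 1 pairs (running 8/21).
Total adjacent occupied pairs: 21; unlike-type pairs: 8.
8/21 is already in lowest terms.

8/21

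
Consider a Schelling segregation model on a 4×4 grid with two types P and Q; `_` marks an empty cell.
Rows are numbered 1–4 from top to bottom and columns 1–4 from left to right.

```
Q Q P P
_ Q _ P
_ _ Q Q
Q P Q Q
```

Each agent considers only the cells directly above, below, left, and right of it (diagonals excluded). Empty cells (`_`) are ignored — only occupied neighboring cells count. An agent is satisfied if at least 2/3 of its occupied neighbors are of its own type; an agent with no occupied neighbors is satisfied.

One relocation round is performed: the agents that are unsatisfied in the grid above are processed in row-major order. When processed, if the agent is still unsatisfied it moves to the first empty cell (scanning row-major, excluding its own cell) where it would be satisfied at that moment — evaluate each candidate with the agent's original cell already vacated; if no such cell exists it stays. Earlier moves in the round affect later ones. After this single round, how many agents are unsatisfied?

Initially unsatisfied (in order): (1,3), (2,4), (4,1), (4,2).
  (1,3): no empty cell satisfies it; stays.
  (2,4): no empty cell satisfies it; stays.
  (4,1) → (2,1).
  (4,2) → (4,1).
Resulting grid:
Q Q P P
Q Q _ P
_ _ Q Q
P _ Q Q
Unsatisfied now: (1,3), (2,4).

2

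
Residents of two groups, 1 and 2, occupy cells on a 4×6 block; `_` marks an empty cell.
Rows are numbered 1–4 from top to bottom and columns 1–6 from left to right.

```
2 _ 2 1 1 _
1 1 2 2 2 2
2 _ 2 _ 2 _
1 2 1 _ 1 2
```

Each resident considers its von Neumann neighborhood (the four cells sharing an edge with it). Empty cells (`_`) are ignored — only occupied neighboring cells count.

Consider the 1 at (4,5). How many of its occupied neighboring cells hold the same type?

Occupied neighbors of (4,5): (3,5)=2, (4,6)=2.
Same type (1): 0 of 2.

0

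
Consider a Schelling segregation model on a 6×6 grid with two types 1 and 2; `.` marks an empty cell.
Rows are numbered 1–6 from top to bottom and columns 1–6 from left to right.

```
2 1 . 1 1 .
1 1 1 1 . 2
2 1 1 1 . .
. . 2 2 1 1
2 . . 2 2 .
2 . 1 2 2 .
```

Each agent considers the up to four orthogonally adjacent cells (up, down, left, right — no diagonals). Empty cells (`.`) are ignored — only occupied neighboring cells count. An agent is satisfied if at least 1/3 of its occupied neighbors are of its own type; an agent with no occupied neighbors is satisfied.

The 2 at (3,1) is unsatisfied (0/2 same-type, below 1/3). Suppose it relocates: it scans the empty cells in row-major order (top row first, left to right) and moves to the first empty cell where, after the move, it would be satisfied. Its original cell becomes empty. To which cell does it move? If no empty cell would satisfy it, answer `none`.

Vacating (3,1). Empty cells in order:
  (1,3): 0/3 same-type → still unsatisfied.
  (1,6): 1/2 same-type → satisfied — stop here.

(1,6)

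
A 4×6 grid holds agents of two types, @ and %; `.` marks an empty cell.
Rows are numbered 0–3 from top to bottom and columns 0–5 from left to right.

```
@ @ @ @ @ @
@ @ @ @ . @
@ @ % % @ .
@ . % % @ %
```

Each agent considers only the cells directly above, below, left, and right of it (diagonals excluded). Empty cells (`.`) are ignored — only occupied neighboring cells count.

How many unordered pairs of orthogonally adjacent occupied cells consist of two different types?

6

Scan each occupied cell's neighbors to the right and below so each pair is counted once.
From row 0: 0 unlike of 10 pairs (running 0/10).
From row 1: 2 unlike of 7 pairs (running 2/17).
From row 2: 2 unlike of 8 pairs (running 4/25).
From row 3: 2 unlike of 3 pairs (running 6/28).
Total adjacent occupied pairs: 28; unlike-type pairs: 6.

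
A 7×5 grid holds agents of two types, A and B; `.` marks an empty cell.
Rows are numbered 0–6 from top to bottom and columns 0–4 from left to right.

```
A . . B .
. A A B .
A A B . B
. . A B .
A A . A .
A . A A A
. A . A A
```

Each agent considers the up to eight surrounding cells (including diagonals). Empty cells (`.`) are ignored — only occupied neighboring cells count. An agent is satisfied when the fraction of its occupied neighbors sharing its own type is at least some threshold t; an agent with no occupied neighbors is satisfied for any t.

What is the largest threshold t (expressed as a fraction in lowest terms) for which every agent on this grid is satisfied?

(0,0)A 1/1
(0,3)B 1/2
(1,1)A 4/5
(1,2)A 2/5
(1,3)B 3/4
(2,0)A 2/2
(2,1)A 4/5
(2,2)B 2/6
(2,4)B 2/2
(3,2)A 3/5
(3,3)B 2/4
(4,0)A 2/2
(4,1)A 4/4
(4,3)A 4/5
(5,0)A 3/3
(5,2)A 5/5
(5,3)A 5/5
(5,4)A 4/4
(6,1)A 2/2
(6,3)A 4/4
(6,4)A 3/3
The smallest same-type fraction is 2/6 at (2,2), which reduces to 1/3. Any threshold above that leaves this agent unsatisfied.

1/3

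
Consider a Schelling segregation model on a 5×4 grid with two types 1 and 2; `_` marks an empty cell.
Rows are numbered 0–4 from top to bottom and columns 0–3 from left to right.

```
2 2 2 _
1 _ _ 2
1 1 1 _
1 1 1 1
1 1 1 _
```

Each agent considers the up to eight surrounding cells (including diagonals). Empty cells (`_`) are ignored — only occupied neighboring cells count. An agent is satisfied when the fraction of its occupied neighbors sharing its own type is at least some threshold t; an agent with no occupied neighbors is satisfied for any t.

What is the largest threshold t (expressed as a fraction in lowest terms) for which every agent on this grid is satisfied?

(0,0)2 1/2
(0,1)2 2/3
(0,2)2 2/2
(1,0)1 2/4
(1,3)2 1/2
(2,0)1 4/4
(2,1)1 6/6
(2,2)1 4/5
(3,0)1 5/5
(3,1)1 8/8
(3,2)1 6/6
(3,3)1 3/3
(4,0)1 3/3
(4,1)1 5/5
(4,2)1 4/4
The smallest same-type fraction is 1/2 at (0,0), which reduces to 1/2. Any threshold above that leaves this agent unsatisfied.

1/2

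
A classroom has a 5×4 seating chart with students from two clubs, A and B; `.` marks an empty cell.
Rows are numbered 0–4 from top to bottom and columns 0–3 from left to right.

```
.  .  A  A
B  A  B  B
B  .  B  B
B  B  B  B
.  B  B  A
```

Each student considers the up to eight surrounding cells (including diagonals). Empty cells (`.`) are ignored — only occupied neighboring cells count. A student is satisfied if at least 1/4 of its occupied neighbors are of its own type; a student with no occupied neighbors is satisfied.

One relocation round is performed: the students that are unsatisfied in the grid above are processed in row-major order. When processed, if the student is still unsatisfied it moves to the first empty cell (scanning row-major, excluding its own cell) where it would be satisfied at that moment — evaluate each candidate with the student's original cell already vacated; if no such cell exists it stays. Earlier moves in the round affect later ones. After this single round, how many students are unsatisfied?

0

Initially unsatisfied (in order): (1,1), (4,3).
  (1,1) → (0,1).
  (4,3) → (0,0).
Resulting grid:
A A A A
B . B B
B . B B
B B B B
. B B .
All satisfied now.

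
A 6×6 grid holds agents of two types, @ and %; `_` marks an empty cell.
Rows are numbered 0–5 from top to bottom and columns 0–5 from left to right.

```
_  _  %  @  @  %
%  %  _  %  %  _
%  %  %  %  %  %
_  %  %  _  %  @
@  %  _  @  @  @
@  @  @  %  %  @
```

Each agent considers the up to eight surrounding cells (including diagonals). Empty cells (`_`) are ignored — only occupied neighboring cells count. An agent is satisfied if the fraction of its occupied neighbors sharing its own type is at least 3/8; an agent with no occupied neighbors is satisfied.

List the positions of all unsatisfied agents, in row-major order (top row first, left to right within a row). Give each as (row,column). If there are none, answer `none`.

(0,3), (0,4), (4,1), (4,3), (5,3), (5,4)

(0,2)% 2/3 ok
(0,3)@ 1/4 unhappy
(0,4)@ 1/4 unhappy
(0,5)% 1/2 ok
(1,0)% 3/3 ok
(1,1)% 5/5 ok
(1,3)% 5/7 ok
(1,4)% 5/7 ok
(2,0)% 4/4 ok
(2,1)% 6/6 ok
(2,2)% 6/6 ok
(2,3)% 6/6 ok
(2,4)% 5/6 ok
(2,5)% 3/4 ok
(3,1)% 5/6 ok
(3,2)% 5/6 ok
(3,4)% 3/7 ok
(3,5)@ 2/5 ok
(4,0)@ 2/4 ok
(4,1)% 2/6 unhappy
(4,3)@ 2/6 unhappy
(4,4)@ 4/7 ok
(4,5)@ 3/5 ok
(5,0)@ 2/3 ok
(5,1)@ 3/4 ok
(5,2)@ 2/4 ok
(5,3)% 1/4 unhappy
(5,4)% 1/5 unhappy
(5,5)@ 2/3 ok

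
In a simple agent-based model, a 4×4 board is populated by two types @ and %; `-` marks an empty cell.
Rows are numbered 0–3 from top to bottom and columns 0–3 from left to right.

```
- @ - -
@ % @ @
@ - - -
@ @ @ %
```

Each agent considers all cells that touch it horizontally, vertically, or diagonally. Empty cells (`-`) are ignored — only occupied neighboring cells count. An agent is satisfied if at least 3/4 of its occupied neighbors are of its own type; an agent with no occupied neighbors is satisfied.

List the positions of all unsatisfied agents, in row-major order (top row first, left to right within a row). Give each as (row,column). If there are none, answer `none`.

Row 0: (0,1)@ 2/3 not
Row 1: (1,0)@ 2/3 not · (1,1)% 0/4 not · (1,2)@ 2/3 not · (1,3)@ 1/1 satisfied
Row 2: (2,0)@ 3/4 satisfied
Row 3: (3,0)@ 2/2 satisfied · (3,1)@ 3/3 satisfied · (3,2)@ 1/2 not · (3,3)% 0/1 not

(0,1), (1,0), (1,1), (1,2), (3,2), (3,3)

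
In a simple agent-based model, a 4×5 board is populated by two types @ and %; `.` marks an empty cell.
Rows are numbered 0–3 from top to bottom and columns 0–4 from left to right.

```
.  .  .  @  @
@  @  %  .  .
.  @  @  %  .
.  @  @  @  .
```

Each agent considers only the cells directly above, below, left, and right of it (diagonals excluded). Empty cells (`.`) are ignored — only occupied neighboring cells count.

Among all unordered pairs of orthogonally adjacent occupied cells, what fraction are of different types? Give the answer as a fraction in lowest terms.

1/3

Scan each occupied cell's neighbors to the right and below so each pair is counted once.
Row 0: @(0,3)–@(0,4)=  → 0/1 unlike.
Row 1: @(1,0)–@(1,1)= @(1,1)–%(1,2)≠ @(1,1)–@(2,1)= %(1,2)–@(2,2)≠  → 2/4 unlike.
Row 2: @(2,1)–@(2,2)= @(2,1)–@(3,1)= @(2,2)–%(2,3)≠ @(2,2)–@(3,2)= %(2,3)–@(3,3)≠  → 2/5 unlike.
Row 3: @(3,1)–@(3,2)= @(3,2)–@(3,3)=  → 0/2 unlike.
Total adjacent occupied pairs: 12; unlike-type pairs: 4.
4/12 reduces to 1/3.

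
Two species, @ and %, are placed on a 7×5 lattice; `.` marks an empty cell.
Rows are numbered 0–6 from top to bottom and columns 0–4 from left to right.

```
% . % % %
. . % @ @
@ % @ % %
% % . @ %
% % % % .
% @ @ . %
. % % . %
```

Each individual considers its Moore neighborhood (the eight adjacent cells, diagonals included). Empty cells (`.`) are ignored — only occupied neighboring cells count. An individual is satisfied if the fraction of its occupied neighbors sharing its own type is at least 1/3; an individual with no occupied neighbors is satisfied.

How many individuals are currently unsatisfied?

(0,0)% 0/0 ok
(0,2)% 2/3 ok
(0,3)% 3/5 ok
(0,4)% 1/3 ok
(1,2)% 4/6 ok
(1,3)@ 2/8 unhappy
(1,4)@ 1/5 unhappy
(2,0)@ 0/3 unhappy
(2,1)% 3/5 ok
(2,2)@ 2/6 ok
(2,3)% 3/7 ok
(2,4)% 2/5 ok
(3,0)% 4/5 ok
(3,1)% 5/7 ok
(3,3)@ 1/6 unhappy
(3,4)% 3/4 ok
(4,0)% 4/5 ok
(4,1)% 5/7 ok
(4,2)% 3/6 ok
(4,3)% 3/5 ok
(5,0)% 3/4 ok
(5,1)@ 1/7 unhappy
(5,2)@ 1/6 unhappy
(5,4)% 2/2 ok
(6,1)% 2/4 ok
(6,2)% 1/3 ok
(6,4)% 1/1 ok
Unsatisfied: (1,3), (1,4), (2,0), (3,3), (5,1), (5,2) — 6 in total.

6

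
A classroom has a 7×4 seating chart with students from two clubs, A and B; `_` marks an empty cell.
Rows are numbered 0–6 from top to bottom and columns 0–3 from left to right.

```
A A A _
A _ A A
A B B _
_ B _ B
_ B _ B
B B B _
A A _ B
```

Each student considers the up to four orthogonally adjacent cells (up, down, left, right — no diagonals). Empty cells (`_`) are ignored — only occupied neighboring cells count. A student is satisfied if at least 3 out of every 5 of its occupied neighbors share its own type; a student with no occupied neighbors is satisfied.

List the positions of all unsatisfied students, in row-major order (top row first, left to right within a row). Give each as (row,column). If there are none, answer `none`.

(2,0), (2,2), (5,0), (6,0), (6,1)

Row 0: (0,0)A 2/2 satisfied · (0,1)A 2/2 satisfied · (0,2)A 2/2 satisfied
Row 1: (1,0)A 2/2 satisfied · (1,2)A 2/3 satisfied · (1,3)A 1/1 satisfied
Row 2: (2,0)A 1/2 not · (2,1)B 2/3 satisfied · (2,2)B 1/2 not
Row 3: (3,1)B 2/2 satisfied · (3,3)B 1/1 satisfied
Row 4: (4,1)B 2/2 satisfied · (4,3)B 1/1 satisfied
Row 5: (5,0)B 1/2 not · (5,1)B 3/4 satisfied · (5,2)B 1/1 satisfied
Row 6: (6,0)A 1/2 not · (6,1)A 1/2 not · (6,3)B 0/0 satisfied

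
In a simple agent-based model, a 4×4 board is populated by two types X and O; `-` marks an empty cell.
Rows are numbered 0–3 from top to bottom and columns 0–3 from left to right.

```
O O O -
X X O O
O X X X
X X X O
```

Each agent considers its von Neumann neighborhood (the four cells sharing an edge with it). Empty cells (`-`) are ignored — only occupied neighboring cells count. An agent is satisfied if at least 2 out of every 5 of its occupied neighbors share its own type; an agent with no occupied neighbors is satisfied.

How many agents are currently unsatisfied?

(0,0)O 1/2 satisfied
(0,1)O 2/3 satisfied
(0,2)O 2/2 satisfied
(1,0)X 1/3 not
(1,1)X 2/4 satisfied
(1,2)O 2/4 satisfied
(1,3)O 1/2 satisfied
(2,0)O 0/3 not
(2,1)X 3/4 satisfied
(2,2)X 3/4 satisfied
(2,3)X 1/3 not
(3,0)X 1/2 satisfied
(3,1)X 3/3 satisfied
(3,2)X 2/3 satisfied
(3,3)O 0/2 not
Unsatisfied: (1,0), (2,0), (2,3), (3,3) — 4 in total.

4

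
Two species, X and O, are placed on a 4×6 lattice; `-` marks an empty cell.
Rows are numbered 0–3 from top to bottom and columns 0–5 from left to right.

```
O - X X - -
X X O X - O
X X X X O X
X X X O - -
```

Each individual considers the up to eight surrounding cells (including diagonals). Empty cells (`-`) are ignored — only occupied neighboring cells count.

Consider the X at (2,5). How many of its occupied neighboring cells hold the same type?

Occupied neighbors of (2,5): (1,5)=O, (2,4)=O.
Same type (X): 0 of 2.

0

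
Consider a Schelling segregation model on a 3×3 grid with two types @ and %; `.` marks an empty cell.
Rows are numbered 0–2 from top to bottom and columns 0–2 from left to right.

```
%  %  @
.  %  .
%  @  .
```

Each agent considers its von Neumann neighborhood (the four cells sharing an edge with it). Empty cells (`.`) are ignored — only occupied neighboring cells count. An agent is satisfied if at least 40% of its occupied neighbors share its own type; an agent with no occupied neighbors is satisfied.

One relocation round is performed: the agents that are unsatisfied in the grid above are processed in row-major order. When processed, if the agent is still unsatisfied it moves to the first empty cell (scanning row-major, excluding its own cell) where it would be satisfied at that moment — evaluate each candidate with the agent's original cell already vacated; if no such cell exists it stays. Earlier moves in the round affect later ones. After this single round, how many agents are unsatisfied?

0

Initially unsatisfied (in order): (0,2), (2,0), (2,1).
  (0,2) → (2,2).
  (2,0) → (0,2).
  (2,1): now satisfied by earlier moves; stays.
Resulting grid:
% % %
. % .
. @ @
All satisfied now.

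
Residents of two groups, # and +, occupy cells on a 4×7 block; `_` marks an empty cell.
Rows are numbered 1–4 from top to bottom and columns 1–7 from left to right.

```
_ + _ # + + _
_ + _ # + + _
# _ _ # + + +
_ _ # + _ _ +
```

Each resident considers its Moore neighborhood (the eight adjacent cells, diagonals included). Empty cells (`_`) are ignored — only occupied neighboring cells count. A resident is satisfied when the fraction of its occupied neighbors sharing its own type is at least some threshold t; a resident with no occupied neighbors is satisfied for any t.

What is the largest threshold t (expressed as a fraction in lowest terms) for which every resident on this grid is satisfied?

0/1

(1,2)+ 1/1
(1,4)# 1/3
(1,5)+ 3/5
(1,6)+ 3/3
(2,2)+ 1/2
(2,4)# 2/5
(2,5)+ 5/8
(2,6)+ 6/6
(3,1)# 0/1
(3,4)# 2/5
(3,5)+ 4/6
(3,6)+ 5/5
(3,7)+ 3/3
(4,3)# 1/2
(4,4)+ 1/3
(4,7)+ 2/2
The smallest same-type fraction is 0/1 at (3,1), which reduces to 0/1. Any threshold above that leaves this resident unsatisfied.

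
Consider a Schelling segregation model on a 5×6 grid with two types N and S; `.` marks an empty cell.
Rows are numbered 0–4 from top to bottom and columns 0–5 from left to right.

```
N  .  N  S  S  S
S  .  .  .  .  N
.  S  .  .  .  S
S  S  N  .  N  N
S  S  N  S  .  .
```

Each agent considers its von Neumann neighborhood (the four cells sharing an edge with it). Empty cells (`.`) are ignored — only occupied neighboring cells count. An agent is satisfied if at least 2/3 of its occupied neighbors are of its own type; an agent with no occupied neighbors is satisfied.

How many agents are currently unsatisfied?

Row 0: (0,0)N 0/1 ✗ · (0,2)N 0/1 ✗ · (0,3)S 1/2 ✗ · (0,4)S 2/2 ✓ · (0,5)S 1/2 ✗
Row 1: (1,0)S 0/1 ✗ · (1,5)N 0/2 ✗
Row 2: (2,1)S 1/1 ✓ · (2,5)S 0/2 ✗
Row 3: (3,0)S 2/2 ✓ · (3,1)S 3/4 ✓ · (3,2)N 1/2 ✗ · (3,4)N 1/1 ✓ · (3,5)N 1/2 ✗
Row 4: (4,0)S 2/2 ✓ · (4,1)S 2/3 ✓ · (4,2)N 1/3 ✗ · (4,3)S 0/1 ✗
Unsatisfied: (0,0), (0,2), (0,3), (0,5), (1,0), (1,5), (2,5), (3,2), (3,5), (4,2), (4,3) — 11 in total.

11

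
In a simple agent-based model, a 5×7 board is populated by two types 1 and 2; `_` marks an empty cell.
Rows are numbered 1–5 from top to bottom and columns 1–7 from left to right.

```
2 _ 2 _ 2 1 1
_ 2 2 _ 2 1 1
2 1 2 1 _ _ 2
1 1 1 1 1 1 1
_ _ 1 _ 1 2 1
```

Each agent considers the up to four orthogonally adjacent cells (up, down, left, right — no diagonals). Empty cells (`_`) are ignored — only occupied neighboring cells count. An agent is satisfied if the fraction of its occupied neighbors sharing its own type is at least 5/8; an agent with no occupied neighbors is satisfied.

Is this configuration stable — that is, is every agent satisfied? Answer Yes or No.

Row 1: (1,1)2 0/0 satisfied · (1,3)2 1/1 satisfied · (1,5)2 1/2 not · (1,6)1 2/3 satisfied · (1,7)1 2/2 satisfied
Row 2: (2,2)2 1/2 not · (2,3)2 3/3 satisfied · (2,5)2 1/2 not · (2,6)1 2/3 satisfied · (2,7)1 2/3 satisfied
Row 3: (3,1)2 0/2 not · (3,2)1 1/4 not · (3,3)2 1/4 not · (3,4)1 1/2 not · (3,7)2 0/2 not
Row 4: (4,1)1 1/2 not · (4,2)1 3/3 satisfied · (4,3)1 3/4 satisfied · (4,4)1 3/3 satisfied · (4,5)1 3/3 satisfied · (4,6)1 2/3 satisfied · (4,7)1 2/3 satisfied
Row 5: (5,3)1 1/1 satisfied · (5,5)1 1/2 not · (5,6)2 0/3 not · (5,7)1 1/2 not
For instance (1,5) has only 1/2 same-type neighbors, below 5/8.

No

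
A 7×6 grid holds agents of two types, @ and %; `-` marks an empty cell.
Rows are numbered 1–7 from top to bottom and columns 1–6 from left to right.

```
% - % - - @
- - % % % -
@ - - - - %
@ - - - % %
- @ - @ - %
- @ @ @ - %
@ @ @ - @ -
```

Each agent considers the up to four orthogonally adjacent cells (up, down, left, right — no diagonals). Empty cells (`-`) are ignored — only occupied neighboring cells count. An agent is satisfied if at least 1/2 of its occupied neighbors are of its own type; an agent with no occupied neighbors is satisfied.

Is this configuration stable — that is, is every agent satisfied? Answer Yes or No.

Row 1: (1,1)% 0/0 satisfied · (1,3)% 1/1 satisfied · (1,6)@ 0/0 satisfied
Row 2: (2,3)% 2/2 satisfied · (2,4)% 2/2 satisfied · (2,5)% 1/1 satisfied
Row 3: (3,1)@ 1/1 satisfied · (3,6)% 1/1 satisfied
Row 4: (4,1)@ 1/1 satisfied · (4,5)% 1/1 satisfied · (4,6)% 3/3 satisfied
Row 5: (5,2)@ 1/1 satisfied · (5,4)@ 1/1 satisfied · (5,6)% 2/2 satisfied
Row 6: (6,2)@ 3/3 satisfied · (6,3)@ 3/3 satisfied · (6,4)@ 2/2 satisfied · (6,6)% 1/1 satisfied
Row 7: (7,1)@ 1/1 satisfied · (7,2)@ 3/3 satisfied · (7,3)@ 2/2 satisfied · (7,5)@ 0/0 satisfied
All meet the threshold, so the configuration is stable.

Yes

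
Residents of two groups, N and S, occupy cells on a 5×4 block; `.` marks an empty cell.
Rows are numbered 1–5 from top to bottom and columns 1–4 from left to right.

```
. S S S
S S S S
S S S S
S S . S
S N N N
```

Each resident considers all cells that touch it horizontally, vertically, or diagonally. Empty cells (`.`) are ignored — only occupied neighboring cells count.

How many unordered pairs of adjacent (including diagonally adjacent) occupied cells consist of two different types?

Scan each occupied cell's neighbors to the right and below (and the two forward diagonals) so each pair is counted once.
From row 1: 0 unlike of 10 pairs (running 0/10).
From row 2: 0 unlike of 13 pairs (running 0/23).
From row 3: 0 unlike of 10 pairs (running 0/33).
From row 4: 5 unlike of 8 pairs (running 5/41).
From row 5: 1 unlike of 3 pairs (running 6/44).
Total adjacent occupied pairs: 44; unlike-type pairs: 6.

6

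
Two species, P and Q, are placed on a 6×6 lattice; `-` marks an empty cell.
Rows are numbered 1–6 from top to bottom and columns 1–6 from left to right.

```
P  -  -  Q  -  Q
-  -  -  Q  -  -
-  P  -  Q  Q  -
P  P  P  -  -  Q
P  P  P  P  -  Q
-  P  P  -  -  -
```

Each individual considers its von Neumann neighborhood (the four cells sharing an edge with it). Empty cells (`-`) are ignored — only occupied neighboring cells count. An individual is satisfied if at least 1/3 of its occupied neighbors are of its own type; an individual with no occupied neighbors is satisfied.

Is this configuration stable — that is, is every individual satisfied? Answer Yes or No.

Row 1: (1,1)P 0/0 ok · (1,4)Q 1/1 ok · (1,6)Q 0/0 ok
Row 2: (2,4)Q 2/2 ok
Row 3: (3,2)P 1/1 ok · (3,4)Q 2/2 ok · (3,5)Q 1/1 ok
Row 4: (4,1)P 2/2 ok · (4,2)P 4/4 ok · (4,3)P 2/2 ok · (4,6)Q 1/1 ok
Row 5: (5,1)P 2/2 ok · (5,2)P 4/4 ok · (5,3)P 4/4 ok · (5,4)P 1/1 ok · (5,6)Q 1/1 ok
Row 6: (6,2)P 2/2 ok · (6,3)P 2/2 ok
All meet the threshold, so the configuration is stable.

Yes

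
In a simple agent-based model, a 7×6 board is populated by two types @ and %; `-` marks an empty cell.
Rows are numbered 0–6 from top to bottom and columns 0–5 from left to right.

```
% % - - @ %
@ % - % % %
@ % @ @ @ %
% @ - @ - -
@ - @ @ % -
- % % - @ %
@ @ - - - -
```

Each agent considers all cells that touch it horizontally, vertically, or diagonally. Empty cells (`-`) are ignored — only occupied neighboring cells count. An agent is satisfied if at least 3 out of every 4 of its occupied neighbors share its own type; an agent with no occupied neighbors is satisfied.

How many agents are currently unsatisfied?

27

(0,0)% 2/3 unhappy
(0,1)% 2/3 unhappy
(0,4)@ 0/4 unhappy
(0,5)% 2/3 unhappy
(1,0)@ 1/5 unhappy
(1,1)% 3/6 unhappy
(1,3)% 1/5 unhappy
(1,4)% 4/7 unhappy
(1,5)% 3/5 unhappy
(2,0)@ 2/5 unhappy
(2,1)% 2/6 unhappy
(2,2)@ 3/6 unhappy
(2,3)@ 3/5 unhappy
(2,4)@ 2/6 unhappy
(2,5)% 2/3 unhappy
(3,0)% 1/4 unhappy
(3,1)@ 4/6 unhappy
(3,3)@ 5/6 ok
(4,0)@ 1/3 unhappy
(4,2)@ 3/5 unhappy
(4,3)@ 3/5 unhappy
(4,4)% 1/4 unhappy
(5,1)% 1/5 unhappy
(5,2)% 1/4 unhappy
(5,4)@ 1/3 unhappy
(5,5)% 1/2 unhappy
(6,0)@ 1/2 unhappy
(6,1)@ 1/3 unhappy
Unsatisfied: (0,0), (0,1), (0,4), (0,5), (1,0), (1,1), (1,3), (1,4), (1,5), (2,0), (2,1), (2,2), (2,3), (2,4), (2,5), (3,0), (3,1), (4,0), (4,2), (4,3), (4,4), (5,1), (5,2), (5,4), (5,5), (6,0), (6,1) — 27 in total.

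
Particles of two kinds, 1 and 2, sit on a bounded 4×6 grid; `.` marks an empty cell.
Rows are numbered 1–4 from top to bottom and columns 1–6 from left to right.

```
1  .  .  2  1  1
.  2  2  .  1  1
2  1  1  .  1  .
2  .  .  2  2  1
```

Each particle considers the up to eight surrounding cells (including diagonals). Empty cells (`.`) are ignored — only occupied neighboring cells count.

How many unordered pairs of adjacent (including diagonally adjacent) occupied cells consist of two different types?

Scan each occupied cell's neighbors to the right and below (and the two forward diagonals) so each pair is counted once.
From row 1: 3 unlike of 9 pairs (running 3/9).
From row 2: 4 unlike of 9 pairs (running 7/18).
From row 3: 5 unlike of 8 pairs (running 12/26).
From row 4: 1 unlike of 2 pairs (running 13/28).
Total adjacent occupied pairs: 28; unlike-type pairs: 13.

13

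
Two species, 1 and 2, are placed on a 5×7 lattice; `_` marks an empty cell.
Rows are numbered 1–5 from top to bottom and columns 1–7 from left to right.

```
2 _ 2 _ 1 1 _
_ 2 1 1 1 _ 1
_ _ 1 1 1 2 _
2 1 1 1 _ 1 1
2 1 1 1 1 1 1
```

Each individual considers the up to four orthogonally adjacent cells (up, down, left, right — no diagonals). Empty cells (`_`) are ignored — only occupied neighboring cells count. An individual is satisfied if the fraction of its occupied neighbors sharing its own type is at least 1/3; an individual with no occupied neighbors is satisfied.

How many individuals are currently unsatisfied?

Row 1: (1,1)2 0/0 ✓ · (1,3)2 0/1 ✗ · (1,5)1 2/2 ✓ · (1,6)1 1/1 ✓
Row 2: (2,2)2 0/1 ✗ · (2,3)1 2/4 ✓ · (2,4)1 3/3 ✓ · (2,5)1 3/3 ✓ · (2,7)1 0/0 ✓
Row 3: (3,3)1 3/3 ✓ · (3,4)1 4/4 ✓ · (3,5)1 2/3 ✓ · (3,6)2 0/2 ✗
Row 4: (4,1)2 1/2 ✓ · (4,2)1 2/3 ✓ · (4,3)1 4/4 ✓ · (4,4)1 3/3 ✓ · (4,6)1 2/3 ✓ · (4,7)1 2/2 ✓
Row 5: (5,1)2 1/2 ✓ · (5,2)1 2/3 ✓ · (5,3)1 3/3 ✓ · (5,4)1 3/3 ✓ · (5,5)1 2/2 ✓ · (5,6)1 3/3 ✓ · (5,7)1 2/2 ✓
Unsatisfied: (1,3), (2,2), (3,6) — 3 in total.

3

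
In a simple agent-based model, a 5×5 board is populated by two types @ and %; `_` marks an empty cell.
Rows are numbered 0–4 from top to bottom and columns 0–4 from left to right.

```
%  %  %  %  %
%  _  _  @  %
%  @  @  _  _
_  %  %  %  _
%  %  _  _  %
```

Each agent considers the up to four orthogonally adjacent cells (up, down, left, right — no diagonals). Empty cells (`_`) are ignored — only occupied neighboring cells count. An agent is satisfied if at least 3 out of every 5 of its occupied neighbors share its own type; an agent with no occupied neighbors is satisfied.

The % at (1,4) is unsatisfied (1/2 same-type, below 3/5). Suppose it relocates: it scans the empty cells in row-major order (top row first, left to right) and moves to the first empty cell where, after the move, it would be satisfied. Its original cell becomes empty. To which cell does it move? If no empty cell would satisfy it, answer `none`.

(1,1)

Vacating (1,4). Empty cells in order:
  (1,1): 2/3 same-type → satisfied — stop here.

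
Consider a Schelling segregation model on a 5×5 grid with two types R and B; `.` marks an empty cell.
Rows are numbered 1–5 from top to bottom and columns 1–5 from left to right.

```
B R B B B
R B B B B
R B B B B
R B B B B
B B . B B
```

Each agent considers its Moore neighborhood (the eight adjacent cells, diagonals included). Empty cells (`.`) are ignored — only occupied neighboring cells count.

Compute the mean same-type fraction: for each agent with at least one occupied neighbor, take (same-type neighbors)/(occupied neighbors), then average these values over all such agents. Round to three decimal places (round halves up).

0.775

(1,1)B 1/3
(1,2)R 1/5
(1,3)B 4/5
(1,4)B 5/5
(1,5)B 3/3
(2,1)R 2/5
(2,2)B 5/8
(2,3)B 7/8
(2,4)B 8/8
(2,5)B 5/5
(3,1)R 2/5
(3,2)B 5/8
(3,3)B 8/8
(3,4)B 8/8
(3,5)B 5/5
(4,1)R 1/5
(4,2)B 5/7
(4,3)B 7/7
(4,4)B 7/7
(4,5)B 5/5
(5,1)B 2/3
(5,2)B 3/4
(5,4)B 4/4
(5,5)B 3/3
Sum over 24 agents: 1/3 + 1/5 + 4/5 + 5/5 + 3/3 + 2/5 + 5/8 + 7/8 + 8/8 + 5/5 + 2/5 + 5/8 + 8/8 + 8/8 + 5/5 + 1/5 + 5/7 + 7/7 + 7/7 + 5/5 + 2/3 + 3/4 + 4/4 + 3/3 = 1041/56; mean = 1041/56 ÷ 24 = 347/448 = 0.774553… → 0.775.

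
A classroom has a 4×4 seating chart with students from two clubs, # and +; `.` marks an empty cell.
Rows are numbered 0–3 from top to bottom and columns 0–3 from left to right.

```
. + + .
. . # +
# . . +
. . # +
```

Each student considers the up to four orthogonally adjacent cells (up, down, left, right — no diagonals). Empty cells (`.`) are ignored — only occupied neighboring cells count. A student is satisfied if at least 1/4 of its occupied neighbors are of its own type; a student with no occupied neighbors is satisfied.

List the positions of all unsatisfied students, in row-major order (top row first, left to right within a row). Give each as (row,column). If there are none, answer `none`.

(1,2), (3,2)

(0,1)+ 1/1 ok
(0,2)+ 1/2 ok
(1,2)# 0/2 unhappy
(1,3)+ 1/2 ok
(2,0)# 0/0 ok
(2,3)+ 2/2 ok
(3,2)# 0/1 unhappy
(3,3)+ 1/2 ok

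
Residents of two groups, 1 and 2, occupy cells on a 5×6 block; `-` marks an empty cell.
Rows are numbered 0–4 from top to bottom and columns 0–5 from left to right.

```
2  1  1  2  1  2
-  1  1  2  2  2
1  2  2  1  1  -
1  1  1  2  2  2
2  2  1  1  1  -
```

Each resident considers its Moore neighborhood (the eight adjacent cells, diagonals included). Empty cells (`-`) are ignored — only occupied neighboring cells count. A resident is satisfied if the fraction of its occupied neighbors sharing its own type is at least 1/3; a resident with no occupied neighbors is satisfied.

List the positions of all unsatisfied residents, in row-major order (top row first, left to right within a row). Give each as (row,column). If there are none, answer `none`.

(0,0), (0,4), (2,1), (2,4), (3,3), (4,1), (4,4)

Row 0: (0,0)2 0/2 ✗ · (0,1)1 3/4 ✓ · (0,2)1 3/5 ✓ · (0,3)2 2/5 ✓ · (0,4)1 0/5 ✗ · (0,5)2 2/3 ✓
Row 1: (1,1)1 4/7 ✓ · (1,2)1 4/8 ✓ · (1,3)2 3/8 ✓ · (1,4)2 4/7 ✓ · (1,5)2 2/4 ✓
Row 2: (2,0)1 3/4 ✓ · (2,1)2 1/7 ✗ · (2,2)2 3/8 ✓ · (2,3)1 3/8 ✓ · (2,4)1 1/7 ✗
Row 3: (3,0)1 2/5 ✓ · (3,1)1 4/8 ✓ · (3,2)1 4/8 ✓ · (3,3)2 2/8 ✗ · (3,4)2 2/6 ✓ · (3,5)2 1/3 ✓
Row 4: (4,0)2 1/3 ✓ · (4,1)2 1/5 ✗ · (4,2)1 3/5 ✓ · (4,3)1 3/5 ✓ · (4,4)1 1/4 ✗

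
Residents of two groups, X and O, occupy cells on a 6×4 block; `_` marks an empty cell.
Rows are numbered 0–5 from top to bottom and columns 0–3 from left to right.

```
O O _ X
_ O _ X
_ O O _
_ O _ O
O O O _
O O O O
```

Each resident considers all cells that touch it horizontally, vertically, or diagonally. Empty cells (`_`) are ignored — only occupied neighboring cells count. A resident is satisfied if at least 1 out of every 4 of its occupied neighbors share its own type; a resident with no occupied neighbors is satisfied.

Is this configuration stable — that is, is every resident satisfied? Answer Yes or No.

Yes

(0,0)O 2/2 satisfied
(0,1)O 2/2 satisfied
(0,3)X 1/1 satisfied
(1,1)O 4/4 satisfied
(1,3)X 1/2 satisfied
(2,1)O 3/3 satisfied
(2,2)O 4/5 satisfied
(3,1)O 5/5 satisfied
(3,3)O 2/2 satisfied
(4,0)O 4/4 satisfied
(4,1)O 6/6 satisfied
(4,2)O 6/6 satisfied
(5,0)O 3/3 satisfied
(5,1)O 5/5 satisfied
(5,2)O 4/4 satisfied
(5,3)O 2/2 satisfied
All meet the threshold, so the configuration is stable.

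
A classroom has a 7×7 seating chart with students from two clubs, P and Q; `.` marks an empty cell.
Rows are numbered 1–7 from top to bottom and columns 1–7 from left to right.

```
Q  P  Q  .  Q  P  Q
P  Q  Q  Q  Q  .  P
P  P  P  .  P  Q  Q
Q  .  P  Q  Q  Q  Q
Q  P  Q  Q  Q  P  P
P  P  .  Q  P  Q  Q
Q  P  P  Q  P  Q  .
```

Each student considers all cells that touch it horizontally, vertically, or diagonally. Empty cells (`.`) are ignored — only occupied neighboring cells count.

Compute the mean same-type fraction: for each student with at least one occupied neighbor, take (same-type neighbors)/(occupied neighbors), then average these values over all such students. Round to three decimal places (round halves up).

0.456

(1,1)Q 1/3
(1,2)P 1/5
(1,3)Q 3/4
(1,5)Q 2/3
(1,6)P 1/4
(1,7)Q 0/2
(2,1)P 3/5
(2,2)Q 3/8
(2,3)Q 3/6
(2,4)Q 4/6
(2,5)Q 3/5
(2,7)P 1/4
(3,1)P 2/4
(3,2)P 4/7
(3,3)P 2/6
(3,5)P 0/6
(3,6)Q 5/7
(3,7)Q 3/4
(4,1)Q 1/4
(4,3)P 3/6
(4,4)Q 4/7
(4,5)Q 5/7
(4,6)Q 5/8
(4,7)Q 3/5
(5,1)Q 1/4
(5,2)P 3/6
(5,3)Q 3/6
(5,4)Q 5/7
(5,5)Q 6/8
(5,6)P 2/8
(5,7)P 1/5
(6,1)P 3/5
(6,2)P 4/7
(6,4)Q 4/7
(6,5)P 2/8
(6,6)Q 3/7
(6,7)Q 2/4
(7,1)Q 0/3
(7,2)P 3/4
(7,3)P 2/4
(7,4)Q 1/4
(7,5)P 1/5
(7,6)Q 2/4
Sum over 43 students: 1/3 + 1/5 + 3/4 + 2/3 + 1/4 + 0/2 + 3/5 + 3/8 + 3/6 + 4/6 + 3/5 + 1/4 + 2/4 + 4/7 + 2/6 + 0/6 + 5/7 + 3/4 + 1/4 + 3/6 + 4/7 + 5/7 + 5/8 + 3/5 + 1/4 + 3/6 + 3/6 + 5/7 + 6/8 + 2/8 + 1/5 + 3/5 + 4/7 + 4/7 + 2/8 + 3/7 + 2/4 + 0/3 + 3/4 + 2/4 + 1/4 + 1/5 + 2/4 = 549/28; mean = 549/28 ÷ 43 = 549/1204 = 0.455980… → 0.456.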